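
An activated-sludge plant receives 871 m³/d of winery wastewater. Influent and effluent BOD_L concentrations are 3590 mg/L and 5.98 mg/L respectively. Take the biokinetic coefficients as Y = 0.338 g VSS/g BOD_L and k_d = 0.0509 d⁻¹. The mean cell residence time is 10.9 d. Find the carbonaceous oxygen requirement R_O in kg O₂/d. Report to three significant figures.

R_O ≈ 2160 kg O₂/d

Observed yield with endogenous decay: Y_obs = Y / (1 + k_d·θ_c) = 0.338 / (1 + 0.0509 × 10.9) = 0.338 / 1.555 = 0.2174 g VSS/g BOD_L.
ΔS = 3590 − 5.98 = 3584 mg/L, so the substrate removal rate is 871 × 3584/1000 = 3122 kg BOD_L/d.
P_X = Y_obs·Q·(S₀ − S) = 0.2174 × 3122 = 678.6 kg VSS/d.
Carbonaceous O₂ demand = substrate oxidised − cell-mass equivalent = 3122 − 1.42 × 678.6 = 2158 kg O₂/d.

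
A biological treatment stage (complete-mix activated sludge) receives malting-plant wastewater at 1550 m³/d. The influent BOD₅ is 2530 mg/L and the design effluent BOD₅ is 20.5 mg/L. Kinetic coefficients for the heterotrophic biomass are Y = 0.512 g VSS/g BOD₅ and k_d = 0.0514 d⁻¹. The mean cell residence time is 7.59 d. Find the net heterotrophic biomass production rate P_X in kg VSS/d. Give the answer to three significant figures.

Observed yield with endogenous decay: Y_obs = Y / (1 + k_d·θ_c) = 0.512 / (1 + 0.0514 × 7.59) = 0.512 / 1.390 = 0.3683 g VSS/g BOD₅.
Q·(S₀ − S) = 1550 × (2530 − 20.5) × 10⁻³ = 3890 kg/d removed.
Net biomass production P_X = Y_obs × Q·(S₀ − S) = 0.3683 × 3890 = 1433 kg VSS/d.

P_X ≈ 1430 kg VSS/d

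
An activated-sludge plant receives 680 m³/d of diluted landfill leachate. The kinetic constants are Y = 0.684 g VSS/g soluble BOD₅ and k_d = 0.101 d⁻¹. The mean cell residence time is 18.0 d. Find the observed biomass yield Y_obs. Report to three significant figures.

Correct the yield for decay: Y_obs = Y/(1 + k_d θ_c) = 0.684 / (1 + 0.101 × 18.0) = 0.684 / 2.818 = 0.2427.

Y_obs ≈ 0.243 g VSS/g soluble BOD₅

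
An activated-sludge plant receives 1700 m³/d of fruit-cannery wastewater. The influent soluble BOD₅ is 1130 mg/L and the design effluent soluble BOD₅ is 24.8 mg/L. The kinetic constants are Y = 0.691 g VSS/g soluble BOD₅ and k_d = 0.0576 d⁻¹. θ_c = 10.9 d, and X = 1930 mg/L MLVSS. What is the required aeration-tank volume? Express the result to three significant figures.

Rearranging the biomass balance for a CMAS with decay, V = Y·Q·ΔS·θ_c / [X·(1+k_d θ_c)] = 0.691 × 1700 × (1130 − 24.8) × 10.9 / [1930 × (1 + 0.0576 × 10.9)] = 1.42×10^7 / 3142 = 4504 m³.

V ≈ 4500 m³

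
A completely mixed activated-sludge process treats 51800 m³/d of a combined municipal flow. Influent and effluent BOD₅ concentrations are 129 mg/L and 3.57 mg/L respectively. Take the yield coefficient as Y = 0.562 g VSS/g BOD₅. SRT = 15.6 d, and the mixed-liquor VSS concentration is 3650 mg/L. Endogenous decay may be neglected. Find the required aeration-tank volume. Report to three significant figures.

V·X = Y·Q·ΔS·θ_c gives V = 0.562 × 51800 × (129 − 3.57) × 15.6 / 3650 = 15606 m³.

V ≈ 15600 m³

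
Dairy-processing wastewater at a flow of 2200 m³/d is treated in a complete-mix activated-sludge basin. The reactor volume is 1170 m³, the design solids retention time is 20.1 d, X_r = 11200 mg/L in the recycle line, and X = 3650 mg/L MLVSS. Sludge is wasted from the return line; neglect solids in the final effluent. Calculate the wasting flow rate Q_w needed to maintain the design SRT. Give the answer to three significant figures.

θ_c = V·X/(Q_w·X_r) when wasting from the recycle, so Q_w = V·X/(θ_c·X_r) = 1170 × 3650 / (20.1 × 11200) = 18.97 m³/d.

Q_w ≈ 19.0 m³/d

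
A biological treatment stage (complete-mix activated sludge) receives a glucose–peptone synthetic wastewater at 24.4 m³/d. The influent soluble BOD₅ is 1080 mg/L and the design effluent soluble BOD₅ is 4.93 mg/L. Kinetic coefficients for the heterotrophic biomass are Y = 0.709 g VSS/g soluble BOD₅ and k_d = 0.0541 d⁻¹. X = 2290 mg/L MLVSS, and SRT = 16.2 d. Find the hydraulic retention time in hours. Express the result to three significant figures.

Rearranging the biomass balance for a CMAS with decay, V = Y·Q·ΔS·θ_c / [X·(1+k_d θ_c)] = 0.709 × 24.4 × (1080 − 4.93) × 16.2 / [2290 × (1 + 0.0541 × 16.2)] = 3.01×10^5 / 4297 = 70.12 m³.
HRT = V/Q = 70.12 m³ / 24.4 m³·d⁻¹ = 2.874 d × 24 = 68.97 h.

τ ≈ 69.0 h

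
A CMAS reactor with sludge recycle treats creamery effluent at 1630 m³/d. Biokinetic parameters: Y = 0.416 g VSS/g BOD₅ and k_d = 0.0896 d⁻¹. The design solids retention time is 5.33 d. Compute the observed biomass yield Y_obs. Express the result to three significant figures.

Y_obs ≈ 0.282 g VSS/g BOD₅

Observed yield with endogenous decay: Y_obs = Y / (1 + k_d·θ_c) = 0.416 / (1 + 0.0896 × 5.33) = 0.416 / 1.478 = 0.2815 g VSS/g BOD₅.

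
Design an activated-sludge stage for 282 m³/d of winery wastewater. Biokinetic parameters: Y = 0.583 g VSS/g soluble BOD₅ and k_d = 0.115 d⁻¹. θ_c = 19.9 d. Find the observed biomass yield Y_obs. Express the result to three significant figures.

Y_obs = Y / (1 + k_d θ_c) = 0.583 / (1 + 0.115 × 19.9) = 0.583 / 3.288 = 0.1773.

Y_obs ≈ 0.177 g VSS/g soluble BOD₅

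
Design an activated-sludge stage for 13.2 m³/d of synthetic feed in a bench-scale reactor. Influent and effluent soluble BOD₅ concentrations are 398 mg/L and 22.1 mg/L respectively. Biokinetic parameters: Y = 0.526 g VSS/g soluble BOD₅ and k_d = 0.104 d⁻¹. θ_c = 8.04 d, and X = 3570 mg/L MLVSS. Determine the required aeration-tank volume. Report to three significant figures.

V ≈ 3.20 m³

Steady-state biomass mass balance: V·X·(1 + k_d·θ_c) = Y·Q·(S₀ − S)·θ_c, so V = 0.526 × 13.2 × (398 − 22.1) × 8.04 / [3570 × (1 + 0.104 × 8.04)] = 2.1×10^4 / 6555 = 3.201 m³.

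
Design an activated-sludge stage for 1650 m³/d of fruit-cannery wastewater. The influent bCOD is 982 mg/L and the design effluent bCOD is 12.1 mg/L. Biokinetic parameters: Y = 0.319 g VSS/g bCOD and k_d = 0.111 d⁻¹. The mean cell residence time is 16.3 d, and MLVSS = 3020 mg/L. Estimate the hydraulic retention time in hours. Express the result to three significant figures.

τ ≈ 14.3 h

Steady-state biomass mass balance: V·X·(1 + k_d·θ_c) = Y·Q·(S₀ − S)·θ_c, so V = 0.319 × 1650 × (982 − 12.1) × 16.3 / [3020 × (1 + 0.111 × 16.3)] = 8.32×10^6 / 8484 = 980.8 m³.
Hydraulic retention time τ = V/Q = 980.8 / 1650 = 0.5944 d = 14.27 h.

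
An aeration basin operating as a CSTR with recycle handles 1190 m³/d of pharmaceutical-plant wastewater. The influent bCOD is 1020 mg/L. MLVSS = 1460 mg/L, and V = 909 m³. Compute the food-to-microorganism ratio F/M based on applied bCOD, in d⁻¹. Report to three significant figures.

F/M ≈ 0.915 d⁻¹

F/M = Q·S₀ / (V·X) = 1190 × 1020 / (909.0 × 1460) = 0.9146 g bCOD·(g VSS·d)⁻¹.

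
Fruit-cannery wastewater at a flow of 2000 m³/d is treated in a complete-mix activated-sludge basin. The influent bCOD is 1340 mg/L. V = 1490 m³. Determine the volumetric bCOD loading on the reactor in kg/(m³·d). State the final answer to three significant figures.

L_v ≈ 1.80 kg bCOD/(m³·d)

Volumetric loading L_v = Q·S₀ / V = 2000 × 1340 g/m³ / 1490 m³ = 1799 g/(m³·d) = 1.799 kg bCOD/(m³·d).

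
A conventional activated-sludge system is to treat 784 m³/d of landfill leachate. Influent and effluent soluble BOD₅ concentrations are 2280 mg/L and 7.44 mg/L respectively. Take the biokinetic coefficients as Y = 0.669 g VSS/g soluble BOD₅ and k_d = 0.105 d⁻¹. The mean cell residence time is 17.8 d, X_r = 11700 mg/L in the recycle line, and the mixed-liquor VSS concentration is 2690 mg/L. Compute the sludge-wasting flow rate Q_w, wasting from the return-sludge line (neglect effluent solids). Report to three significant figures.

Steady-state biomass mass balance: V·X·(1 + k_d·θ_c) = Y·Q·(S₀ − S)·θ_c, so V = 0.669 × 784 × (2280 − 7.44) × 17.8 / [2690 × (1 + 0.105 × 17.8)] = 2.12×10^7 / 7718 = 2749 m³.
Q_w = (V·X)/(θ_c X_r) = 2749 × 2690 / (17.8 × 11700) = 35.51 m³/d.

Q_w ≈ 35.5 m³/d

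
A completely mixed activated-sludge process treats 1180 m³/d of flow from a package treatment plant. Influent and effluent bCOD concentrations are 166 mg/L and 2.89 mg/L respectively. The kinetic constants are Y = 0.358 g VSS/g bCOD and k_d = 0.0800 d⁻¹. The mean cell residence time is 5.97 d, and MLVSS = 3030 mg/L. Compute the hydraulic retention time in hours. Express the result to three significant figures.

From the SRT design equation V = Y Q (S₀−S) θ_c / [X (1 + k_d θ_c)] = 0.358 × 1180 × (166 − 2.89) × 5.97 / [3030 × (1 + 0.0800 × 5.97)] = 4.11×10^5 / 4477 = 91.88 m³.
HRT = V/Q = 91.88 m³ / 1180 m³·d⁻¹ = 0.07786 d × 24 = 1.869 h.

τ ≈ 1.87 h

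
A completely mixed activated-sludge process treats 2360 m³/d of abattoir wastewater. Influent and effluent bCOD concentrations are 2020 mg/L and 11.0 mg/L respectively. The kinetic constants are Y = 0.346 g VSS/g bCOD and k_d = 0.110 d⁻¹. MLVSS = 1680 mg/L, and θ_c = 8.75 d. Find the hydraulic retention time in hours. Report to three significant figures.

Rearranging the biomass balance for a CMAS with decay, V = Y·Q·ΔS·θ_c / [X·(1+k_d θ_c)] = 0.346 × 2360 × (2020 − 11.0) × 8.75 / [1680 × (1 + 0.110 × 8.75)] = 1.44×10^7 / 3297 = 4354 m³.
τ = V/Q = 4354/2360 = 1.845 d, or 44.27 h.

τ ≈ 44.3 h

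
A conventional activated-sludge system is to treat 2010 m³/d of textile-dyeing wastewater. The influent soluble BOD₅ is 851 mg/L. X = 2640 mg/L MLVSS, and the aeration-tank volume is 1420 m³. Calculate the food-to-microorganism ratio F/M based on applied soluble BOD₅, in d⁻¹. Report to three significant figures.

Food-to-microorganism ratio F/M = Q S₀ / (V X) = 2010 × 851 / (1420 × 2640) = 0.4563 d⁻¹.

F/M ≈ 0.456 d⁻¹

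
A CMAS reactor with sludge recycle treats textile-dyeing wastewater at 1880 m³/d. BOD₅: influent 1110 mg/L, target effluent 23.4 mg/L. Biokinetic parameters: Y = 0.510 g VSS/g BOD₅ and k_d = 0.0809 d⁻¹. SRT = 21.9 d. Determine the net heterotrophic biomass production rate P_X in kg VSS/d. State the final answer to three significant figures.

P_X ≈ 376 kg VSS/d

Observed yield with endogenous decay: Y_obs = Y / (1 + k_d·θ_c) = 0.510 / (1 + 0.0809 × 21.9) = 0.510 / 2.772 = 0.1840 g VSS/g BOD₅.
Q·(S₀ − S) = 1880 × (1110 − 23.4) × 10⁻³ = 2043 kg/d removed.
Net biomass production P_X = Y_obs × Q·(S₀ − S) = 0.1840 × 2043 = 375.9 kg VSS/d.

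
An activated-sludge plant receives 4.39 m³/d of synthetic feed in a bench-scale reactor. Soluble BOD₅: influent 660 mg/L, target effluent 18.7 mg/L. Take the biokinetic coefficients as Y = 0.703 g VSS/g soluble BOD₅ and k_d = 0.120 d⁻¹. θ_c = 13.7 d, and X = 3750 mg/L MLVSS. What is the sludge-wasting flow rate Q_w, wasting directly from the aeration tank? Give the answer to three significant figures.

Rearranging the biomass balance for a CMAS with decay, V = Y·Q·ΔS·θ_c / [X·(1+k_d θ_c)] = 0.703 × 4.39 × (660 − 18.7) × 13.7 / [3750 × (1 + 0.120 × 13.7)] = 2.71×10^4 / 9915 = 2.735 m³.
For wasting at MLVSS concentration, Q_w = V/θ_c = 2.735/13.7 = 0.1996 m³/d.

Q_w ≈ 0.200 m³/d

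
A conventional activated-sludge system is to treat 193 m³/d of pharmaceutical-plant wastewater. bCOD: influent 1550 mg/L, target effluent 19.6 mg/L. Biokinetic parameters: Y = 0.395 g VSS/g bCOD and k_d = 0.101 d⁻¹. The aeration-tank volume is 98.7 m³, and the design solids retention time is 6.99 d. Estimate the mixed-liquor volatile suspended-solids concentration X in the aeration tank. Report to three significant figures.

X ≈ 4840 mg/L

X = Y·Q·ΔS·θ_c / [V·(1 + k_d θ_c)] = 0.395 × 193 × (1550 − 19.6) × 6.99 / [98.7 × (1 + 0.101 × 6.99)] = 4843 mg/L.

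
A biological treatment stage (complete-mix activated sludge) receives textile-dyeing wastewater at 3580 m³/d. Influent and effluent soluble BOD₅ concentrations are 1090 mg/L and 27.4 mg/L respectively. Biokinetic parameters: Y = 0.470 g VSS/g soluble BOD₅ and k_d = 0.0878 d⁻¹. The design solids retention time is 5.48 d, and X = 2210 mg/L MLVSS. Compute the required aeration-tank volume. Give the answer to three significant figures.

From the SRT design equation V = Y Q (S₀−S) θ_c / [X (1 + k_d θ_c)] = 0.470 × 3580 × (1090 − 27.4) × 5.48 / [2210 × (1 + 0.0878 × 5.48)] = 9.8×10^6 / 3273 = 2993 m³.

V ≈ 2990 m³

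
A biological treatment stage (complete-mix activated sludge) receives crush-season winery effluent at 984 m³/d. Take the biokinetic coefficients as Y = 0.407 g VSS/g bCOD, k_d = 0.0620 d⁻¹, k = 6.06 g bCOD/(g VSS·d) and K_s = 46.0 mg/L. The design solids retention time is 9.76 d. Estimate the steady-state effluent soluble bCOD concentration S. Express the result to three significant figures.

From the Monod/SRT balance for a CMAS, S = K_s·(1+k_d θ_c)/[θ_c·(Y k − k_d) − 1] = 46.0 × (1 + 0.0620 × 9.76) / [9.76 × (0.407 × 6.06 − 0.0620) − 1] = 73.84 / 22.47 = 3.286 mg/L.

S ≈ 3.29 mg/L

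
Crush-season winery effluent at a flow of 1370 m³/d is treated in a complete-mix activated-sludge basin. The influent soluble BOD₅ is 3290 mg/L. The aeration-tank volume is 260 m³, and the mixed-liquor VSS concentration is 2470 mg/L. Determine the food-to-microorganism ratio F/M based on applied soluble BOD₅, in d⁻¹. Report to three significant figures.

F/M = applied load / biomass = Q·S₀/(V·X) = 1370 × 3290 / (260.0 × 2470) = 7.019 d⁻¹.

F/M ≈ 7.02 d⁻¹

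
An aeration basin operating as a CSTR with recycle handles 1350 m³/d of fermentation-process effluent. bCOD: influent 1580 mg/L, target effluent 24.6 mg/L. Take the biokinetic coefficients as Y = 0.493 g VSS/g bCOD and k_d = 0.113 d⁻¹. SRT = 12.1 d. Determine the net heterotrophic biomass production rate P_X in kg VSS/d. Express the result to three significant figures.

P_X ≈ 437 kg VSS/d

Observed yield with endogenous decay: Y_obs = Y / (1 + k_d·θ_c) = 0.493 / (1 + 0.113 × 12.1) = 0.493 / 2.367 = 0.2083 g VSS/g bCOD.
Q·(S₀ − S) = 1350 × (1580 − 24.6) × 10⁻³ = 2100 kg/d removed.
Net biomass production P_X = Y_obs × Q·(S₀ − S) = 0.2083 × 2100 = 437.3 kg VSS/d.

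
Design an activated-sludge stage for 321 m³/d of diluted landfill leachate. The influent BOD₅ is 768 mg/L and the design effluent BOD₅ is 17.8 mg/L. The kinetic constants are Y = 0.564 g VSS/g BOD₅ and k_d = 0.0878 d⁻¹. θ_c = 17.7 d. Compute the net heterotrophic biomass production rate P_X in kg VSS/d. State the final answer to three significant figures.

The observed yield is Y_obs = Y/(1 + k_d·θ_c) = 0.564 / (1 + 0.0878 × 17.7) = 0.564 / 2.554 = 0.2208 g VSS per g BOD₅ removed.
Q·(S₀ − S) = 321 × (768 − 17.8) × 10⁻³ = 240.8 kg/d removed.
Biomass produced: P_X = Y_obs·Q·ΔS = 0.2208 × 240.8 ≈ 53.18 kg VSS/d.

P_X ≈ 53.2 kg VSS/d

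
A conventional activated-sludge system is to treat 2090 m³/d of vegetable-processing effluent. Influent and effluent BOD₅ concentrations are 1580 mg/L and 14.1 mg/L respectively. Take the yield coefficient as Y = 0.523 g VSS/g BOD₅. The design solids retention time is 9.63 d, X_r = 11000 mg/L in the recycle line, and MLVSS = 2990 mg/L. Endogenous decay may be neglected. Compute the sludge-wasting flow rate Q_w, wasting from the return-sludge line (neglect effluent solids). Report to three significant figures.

Q_w ≈ 156 m³/d

With k_d = 0 the design equation reduces to V = Y Q (S₀−S) θ_c / X = 0.523 × 2090 × (1580 − 14.1) × 9.63 / 2990 = 5513 m³.
Wasting from the return line (neglecting effluent solids): Q_w = V·X / (θ_c·X_r) = 5513 × 2990 / (9.63 × 11000) = 155.6 m³/d.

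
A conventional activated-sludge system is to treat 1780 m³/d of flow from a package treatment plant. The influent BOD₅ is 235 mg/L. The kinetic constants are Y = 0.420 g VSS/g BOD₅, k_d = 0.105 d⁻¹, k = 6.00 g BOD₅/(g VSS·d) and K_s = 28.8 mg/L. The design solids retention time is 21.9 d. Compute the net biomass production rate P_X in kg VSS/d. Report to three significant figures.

P_X ≈ 52.8 kg VSS/d

Effluent substrate depends only on kinetics and SRT: S = K_s(1 + k_d θ_c) / [θ_c(Yk − k_d) − 1] = 28.8 × (1 + 0.105 × 21.9) / [21.9 × (0.420 × 6.00 − 0.105) − 1] = 95.03 / 51.89 = 1.831 mg/L.
Y_obs = Y / (1 + k_d θ_c) = 0.420 / (1 + 0.105 × 21.9) = 0.420 / 3.299 = 0.1273.
ΔS = 235 − 1.83 = 233.2 mg/L, so the substrate removal rate is 1780 × 233.2/1000 = 415.0 kg BOD₅/d.
Net biomass production P_X = Y_obs × Q·(S₀ − S) = 0.1273 × 415.0 = 52.83 kg VSS/d.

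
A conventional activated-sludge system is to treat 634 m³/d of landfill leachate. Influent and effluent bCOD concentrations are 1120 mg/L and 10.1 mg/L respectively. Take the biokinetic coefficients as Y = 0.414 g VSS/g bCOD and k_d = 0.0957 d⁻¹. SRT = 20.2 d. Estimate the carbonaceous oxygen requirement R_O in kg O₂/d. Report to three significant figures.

R_O ≈ 563 kg O₂/d

Observed yield with endogenous decay: Y_obs = Y / (1 + k_d·θ_c) = 0.414 / (1 + 0.0957 × 20.2) = 0.414 / 2.933 = 0.1411 g VSS/g bCOD.
ΔS = 1120 − 10.1 = 1110 mg/L, so the substrate removal rate is 634 × 1110/1000 = 703.7 kg bCOD/d.
P_X = Y_obs·Q·(S₀ − S) = 0.1411 × 703.7 = 99.32 kg VSS/d.
R_O = Q·(S₀ − S) − 1.42·P_X = 703.7 − 1.42 × 99.32 = 562.6 kg O₂/d.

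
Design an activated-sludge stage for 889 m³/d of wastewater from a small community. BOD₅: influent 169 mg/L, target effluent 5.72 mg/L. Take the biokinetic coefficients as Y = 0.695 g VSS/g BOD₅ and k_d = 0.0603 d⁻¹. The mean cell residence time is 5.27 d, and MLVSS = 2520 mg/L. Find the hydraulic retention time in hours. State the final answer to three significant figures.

τ ≈ 4.32 h

Steady-state biomass mass balance: V·X·(1 + k_d·θ_c) = Y·Q·(S₀ − S)·θ_c, so V = 0.695 × 889 × (169 − 5.72) × 5.27 / [2520 × (1 + 0.0603 × 5.27)] = 5.32×10^5 / 3321 = 160.1 m³.
τ = V/Q = 160.1/889 = 0.1801 d, or 4.322 h.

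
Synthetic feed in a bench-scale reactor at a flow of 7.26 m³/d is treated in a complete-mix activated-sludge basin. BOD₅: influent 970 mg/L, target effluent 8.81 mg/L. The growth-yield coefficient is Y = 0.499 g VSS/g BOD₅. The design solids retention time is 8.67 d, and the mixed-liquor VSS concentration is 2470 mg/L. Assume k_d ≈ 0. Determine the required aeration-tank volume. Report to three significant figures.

V·X = Y·Q·ΔS·θ_c gives V = 0.499 × 7.26 × (970 − 8.81) × 8.67 / 2470 = 12.22 m³.

V ≈ 12.2 m³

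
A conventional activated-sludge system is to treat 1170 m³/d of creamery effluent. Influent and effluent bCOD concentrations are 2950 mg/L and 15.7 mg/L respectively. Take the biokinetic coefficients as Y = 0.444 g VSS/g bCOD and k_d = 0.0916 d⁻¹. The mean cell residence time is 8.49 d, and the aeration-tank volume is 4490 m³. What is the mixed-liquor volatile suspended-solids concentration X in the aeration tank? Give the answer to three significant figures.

X ≈ 1620 mg/L

Solving the biomass balance for X: X = Y Q (S₀−S) θ_c / [V (1+k_d θ_c)] = 0.444 × 1170 × (2950 − 15.7) × 8.49 / [4490 × (1 + 0.0916 × 8.49)] = 1621 mg/L.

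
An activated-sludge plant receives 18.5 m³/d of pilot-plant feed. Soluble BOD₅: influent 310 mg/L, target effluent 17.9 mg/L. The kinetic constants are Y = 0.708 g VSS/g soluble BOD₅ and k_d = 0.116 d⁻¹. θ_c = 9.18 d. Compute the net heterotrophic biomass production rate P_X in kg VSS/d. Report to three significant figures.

P_X ≈ 1.85 kg VSS/d

Correct the yield for decay: Y_obs = Y/(1 + k_d θ_c) = 0.708 / (1 + 0.116 × 9.18) = 0.708 / 2.065 = 0.3429.
Q·(S₀ − S) = 18.5 × (310 − 17.9) × 10⁻³ = 5.404 kg/d removed.
P_X = Y_obs · Q(S₀ − S) = 0.3429 × 5.404 = 1.853 kg VSS/d.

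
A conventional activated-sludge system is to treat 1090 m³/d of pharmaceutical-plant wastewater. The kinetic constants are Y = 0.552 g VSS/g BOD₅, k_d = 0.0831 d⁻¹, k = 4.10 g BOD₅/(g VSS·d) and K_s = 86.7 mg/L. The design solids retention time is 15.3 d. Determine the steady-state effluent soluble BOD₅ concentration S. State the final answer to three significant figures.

For a completely mixed reactor with recycle the Lawrence–McCarty relation gives S = K_s·(1 + k_d·θ_c) / [θ_c·(Y·k − k_d) − 1] = 86.7 × (1 + 0.0831 × 15.3) / [15.3 × (0.552 × 4.10 − 0.0831) − 1] = 196.9 / 32.36 = 6.087 mg/L.

S ≈ 6.09 mg/L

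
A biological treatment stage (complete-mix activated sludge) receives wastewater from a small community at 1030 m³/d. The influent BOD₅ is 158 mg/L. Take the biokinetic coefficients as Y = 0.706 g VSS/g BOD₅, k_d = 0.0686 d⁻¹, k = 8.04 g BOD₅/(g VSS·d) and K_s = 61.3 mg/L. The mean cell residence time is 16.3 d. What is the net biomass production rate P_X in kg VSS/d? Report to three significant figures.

For a completely mixed reactor with recycle the Lawrence–McCarty relation gives S = K_s·(1 + k_d·θ_c) / [θ_c·(Y·k − k_d) − 1] = 61.3 × (1 + 0.0686 × 16.3) / [16.3 × (0.706 × 8.04 − 0.0686) − 1] = 129.8 / 90.40 = 1.436 mg/L.
Correct the yield for decay: Y_obs = Y/(1 + k_d θ_c) = 0.706 / (1 + 0.0686 × 16.3) = 0.706 / 2.118 = 0.3333.
ΔS = 158 − 1.44 = 156.6 mg/L, so the substrate removal rate is 1030 × 156.6/1000 = 161.3 kg BOD₅/d.
Net biomass production P_X = Y_obs × Q·(S₀ − S) = 0.3333 × 161.3 = 53.75 kg VSS/d.

P_X ≈ 53.7 kg VSS/d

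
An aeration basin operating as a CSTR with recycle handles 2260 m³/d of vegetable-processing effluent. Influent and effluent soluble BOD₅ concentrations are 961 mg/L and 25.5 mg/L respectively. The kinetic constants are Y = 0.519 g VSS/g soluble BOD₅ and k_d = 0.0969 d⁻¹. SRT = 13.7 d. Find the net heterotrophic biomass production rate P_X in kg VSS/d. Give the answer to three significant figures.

P_X ≈ 471 kg VSS/d

The observed yield is Y_obs = Y/(1 + k_d·θ_c) = 0.519 / (1 + 0.0969 × 13.7) = 0.519 / 2.328 = 0.2230 g VSS per g soluble BOD₅ removed.
Q·(S₀ − S) = 2260 × (961 − 25.5) × 10⁻³ = 2114 kg/d removed.
So the net sludge growth is P_X = 0.2230 × 2114 = 471.4 kg VSS/d.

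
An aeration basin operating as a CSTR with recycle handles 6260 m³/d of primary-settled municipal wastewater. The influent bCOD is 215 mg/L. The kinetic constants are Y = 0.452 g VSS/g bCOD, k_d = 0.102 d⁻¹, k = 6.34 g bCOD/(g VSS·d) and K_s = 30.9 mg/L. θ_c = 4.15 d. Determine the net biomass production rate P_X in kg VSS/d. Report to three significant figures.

P_X ≈ 419 kg VSS/d

From the Monod/SRT balance for a CMAS, S = K_s·(1+k_d θ_c)/[θ_c·(Y k − k_d) − 1] = 30.9 × (1 + 0.102 × 4.15) / [4.15 × (0.452 × 6.34 − 0.102) − 1] = 43.98 / 10.47 = 4.201 mg/L.
Y_obs = Y / (1 + k_d θ_c) = 0.452 / (1 + 0.102 × 4.15) = 0.452 / 1.423 = 0.3176.
Q·(S₀ − S) = 6260 × (215 − 4.20) × 10⁻³ = 1320 kg/d removed.
P_X = Y_obs · Q(S₀ − S) = 0.3176 × 1320 = 419.1 kg VSS/d.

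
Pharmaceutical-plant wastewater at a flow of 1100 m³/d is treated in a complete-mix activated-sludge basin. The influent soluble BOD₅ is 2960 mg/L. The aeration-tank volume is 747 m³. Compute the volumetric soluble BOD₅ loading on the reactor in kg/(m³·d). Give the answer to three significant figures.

Volumetric loading L_v = Q·S₀ / V = 1100 × 2960 g/m³ / 747.0 m³ = 4359 g/(m³·d) = 4.359 kg soluble BOD₅/(m³·d).

L_v ≈ 4.36 kg soluble BOD₅/(m³·d)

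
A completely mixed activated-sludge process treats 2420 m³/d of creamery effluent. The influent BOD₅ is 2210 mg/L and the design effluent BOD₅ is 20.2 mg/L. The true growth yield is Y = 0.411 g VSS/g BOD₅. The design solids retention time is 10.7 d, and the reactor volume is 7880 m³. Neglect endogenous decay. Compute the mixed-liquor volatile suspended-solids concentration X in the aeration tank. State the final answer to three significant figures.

X ≈ 2960 mg/L

Without decay, X = Y Q (S₀−S) θ_c / V = 0.411 × 2420 × (2210 − 20.2) × 10.7 / 7880 = 2957 mg/L.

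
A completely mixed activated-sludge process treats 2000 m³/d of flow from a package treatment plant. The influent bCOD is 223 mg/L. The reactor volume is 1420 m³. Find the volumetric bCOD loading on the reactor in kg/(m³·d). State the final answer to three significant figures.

L_v ≈ 0.314 kg bCOD/(m³·d)

L_v = Q S₀ / V = 2000 × 223 × 10⁻³ / 1420 = 0.3141 kg/(m³·d).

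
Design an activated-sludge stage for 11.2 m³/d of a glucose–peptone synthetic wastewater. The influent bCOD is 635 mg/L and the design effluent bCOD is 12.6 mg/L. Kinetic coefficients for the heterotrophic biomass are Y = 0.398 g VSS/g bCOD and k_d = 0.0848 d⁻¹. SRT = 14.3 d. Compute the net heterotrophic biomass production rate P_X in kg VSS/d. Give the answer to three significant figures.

The observed yield is Y_obs = Y/(1 + k_d·θ_c) = 0.398 / (1 + 0.0848 × 14.3) = 0.398 / 2.213 = 0.1799 g VSS per g bCOD removed.
Substrate removed = Q·(S₀ − S) = 11.2 m³/d × (635 − 12.6) g/m³ = 6.97×10^3 g/d = 6.971 kg/d.
P_X = Y_obs · Q(S₀ − S) = 0.1799 × 6.971 = 1.254 kg VSS/d.

P_X ≈ 1.25 kg VSS/d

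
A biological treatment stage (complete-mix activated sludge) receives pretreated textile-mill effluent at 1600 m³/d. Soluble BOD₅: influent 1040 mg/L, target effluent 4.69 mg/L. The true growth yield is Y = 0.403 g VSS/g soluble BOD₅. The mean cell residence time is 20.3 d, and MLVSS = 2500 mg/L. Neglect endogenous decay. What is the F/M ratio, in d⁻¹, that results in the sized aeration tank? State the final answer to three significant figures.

F/M ≈ 0.123 d⁻¹

Biomass mass balance (decay neglected): V·X = Y·Q·(S₀ − S)·θ_c, so V = 0.403 × 1600 × (1040 − 4.69) × 20.3 / 2500 = 5421 m³.
Food-to-microorganism ratio F/M = Q S₀ / (V X) = 1600 × 1040 / (5421 × 2500) = 0.1228 d⁻¹.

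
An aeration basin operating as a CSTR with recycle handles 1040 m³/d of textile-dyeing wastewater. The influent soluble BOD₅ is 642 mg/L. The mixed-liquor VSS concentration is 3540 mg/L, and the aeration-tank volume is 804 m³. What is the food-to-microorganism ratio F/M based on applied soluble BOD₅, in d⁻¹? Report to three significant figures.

F/M = applied load / biomass = Q·S₀/(V·X) = 1040 × 642 / (804.0 × 3540) = 0.2346 d⁻¹.

F/M ≈ 0.235 d⁻¹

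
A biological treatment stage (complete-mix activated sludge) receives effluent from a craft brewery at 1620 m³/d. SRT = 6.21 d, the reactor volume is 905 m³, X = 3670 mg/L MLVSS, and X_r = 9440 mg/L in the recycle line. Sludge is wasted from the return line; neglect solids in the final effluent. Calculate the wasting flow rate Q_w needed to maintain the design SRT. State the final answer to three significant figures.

Q_w ≈ 56.7 m³/d

Wasting from the return line (neglecting effluent solids): Q_w = V·X / (θ_c·X_r) = 905.0 × 3670 / (6.21 × 9440) = 56.66 m³/d.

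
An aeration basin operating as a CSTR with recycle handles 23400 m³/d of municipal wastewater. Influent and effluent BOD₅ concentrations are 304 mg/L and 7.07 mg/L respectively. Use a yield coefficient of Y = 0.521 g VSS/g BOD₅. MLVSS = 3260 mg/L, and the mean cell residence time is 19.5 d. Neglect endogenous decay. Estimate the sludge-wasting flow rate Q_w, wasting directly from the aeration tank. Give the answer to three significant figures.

Q_w ≈ 1110 m³/d

V·X = Y·Q·ΔS·θ_c gives V = 0.521 × 23400 × (304 − 7.07) × 19.5 / 3260 = 21653 m³.
For wasting at MLVSS concentration, Q_w = V/θ_c = 21653/19.5 = 1110 m³/d.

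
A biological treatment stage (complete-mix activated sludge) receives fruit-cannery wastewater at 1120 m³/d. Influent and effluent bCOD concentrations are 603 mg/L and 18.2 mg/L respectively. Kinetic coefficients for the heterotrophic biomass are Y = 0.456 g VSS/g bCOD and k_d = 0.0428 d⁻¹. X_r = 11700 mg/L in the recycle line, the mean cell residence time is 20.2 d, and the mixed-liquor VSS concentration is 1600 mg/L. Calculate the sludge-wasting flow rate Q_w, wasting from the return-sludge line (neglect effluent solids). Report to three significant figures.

Rearranging the biomass balance for a CMAS with decay, V = Y·Q·ΔS·θ_c / [X·(1+k_d θ_c)] = 0.456 × 1120 × (603 − 18.2) × 20.2 / [1600 × (1 + 0.0428 × 20.2)] = 6.03×10^6 / 2983 = 2022 m³.
Wasting from the return line (neglecting effluent solids): Q_w = V·X / (θ_c·X_r) = 2022 × 1600 / (20.2 × 11700) = 13.69 m³/d.

Q_w ≈ 13.7 m³/d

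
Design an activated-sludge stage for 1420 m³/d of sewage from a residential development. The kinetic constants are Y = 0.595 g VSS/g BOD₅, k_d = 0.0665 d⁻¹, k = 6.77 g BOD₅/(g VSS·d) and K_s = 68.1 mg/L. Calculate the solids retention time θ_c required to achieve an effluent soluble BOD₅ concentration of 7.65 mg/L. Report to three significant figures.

Specific growth rate at S = 7.65 mg/L: μ = YkS/(K_s+S) = 0.595·6.77·7.65/(68.1+7.65) = 0.4068 d⁻¹.
Then 1/θ_c = μ − k_d = 0.4068 − 0.0665 = 0.3403 d⁻¹, giving θ_c = 2.939 d.

θ_c ≈ 2.94 d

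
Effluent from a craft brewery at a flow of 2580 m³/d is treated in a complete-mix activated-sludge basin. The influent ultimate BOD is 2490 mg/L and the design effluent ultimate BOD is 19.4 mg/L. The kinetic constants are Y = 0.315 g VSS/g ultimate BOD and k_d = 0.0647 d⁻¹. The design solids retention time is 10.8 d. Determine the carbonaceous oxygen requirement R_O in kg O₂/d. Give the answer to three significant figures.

R_O ≈ 4700 kg O₂/d

The observed yield is Y_obs = Y/(1 + k_d·θ_c) = 0.315 / (1 + 0.0647 × 10.8) = 0.315 / 1.699 = 0.1854 g VSS per g ultimate BOD removed.
Q·(S₀ − S) = 2580 × (2490 − 19.4) × 10⁻³ = 6374 kg/d removed.
P_X = Y_obs·Q·(S₀ − S) = 0.1854 × 6374 = 1182 kg VSS/d.
R_O = Q·(S₀ − S) − 1.42·P_X = 6374 − 1.42 × 1182 = 4696 kg O₂/d.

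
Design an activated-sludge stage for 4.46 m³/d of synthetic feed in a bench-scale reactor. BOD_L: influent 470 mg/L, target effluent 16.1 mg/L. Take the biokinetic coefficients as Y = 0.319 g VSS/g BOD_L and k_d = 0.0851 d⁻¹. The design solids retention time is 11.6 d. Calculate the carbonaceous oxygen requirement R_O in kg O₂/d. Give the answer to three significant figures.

R_O ≈ 1.56 kg O₂/d

Correct the yield for decay: Y_obs = Y/(1 + k_d θ_c) = 0.319 / (1 + 0.0851 × 11.6) = 0.319 / 1.987 = 0.1605.
Substrate removed = Q·(S₀ − S) = 4.46 m³/d × (470 − 16.1) g/m³ = 2.02×10^3 g/d = 2.024 kg/d.
Biomass synthesised: P_X = Y_obs × 2.024 = 0.3250 kg VSS/d.
R_O = Q·ΔS − 1.42 P_X = 2.024 − 0.4615 = 1.563 kg O₂/d.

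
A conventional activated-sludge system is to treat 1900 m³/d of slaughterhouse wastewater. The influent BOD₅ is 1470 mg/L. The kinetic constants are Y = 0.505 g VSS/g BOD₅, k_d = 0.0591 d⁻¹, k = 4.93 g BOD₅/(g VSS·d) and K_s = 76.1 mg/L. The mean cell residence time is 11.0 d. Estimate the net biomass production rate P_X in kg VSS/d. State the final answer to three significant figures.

P_X ≈ 852 kg VSS/d

For a completely mixed reactor with recycle the Lawrence–McCarty relation gives S = K_s·(1 + k_d·θ_c) / [θ_c·(Y·k − k_d) − 1] = 76.1 × (1 + 0.0591 × 11.0) / [11.0 × (0.505 × 4.93 − 0.0591) − 1] = 125.6 / 25.74 = 4.879 mg/L.
The observed yield is Y_obs = Y/(1 + k_d·θ_c) = 0.505 / (1 + 0.0591 × 11.0) = 0.505 / 1.650 = 0.3060 g VSS per g BOD₅ removed.
Substrate removed = Q·(S₀ − S) = 1900 m³/d × (1470 − 4.88) g/m³ = 2.78×10^6 g/d = 2784 kg/d.
Biomass produced: P_X = Y_obs·Q·ΔS = 0.3060 × 2784 ≈ 851.9 kg VSS/d.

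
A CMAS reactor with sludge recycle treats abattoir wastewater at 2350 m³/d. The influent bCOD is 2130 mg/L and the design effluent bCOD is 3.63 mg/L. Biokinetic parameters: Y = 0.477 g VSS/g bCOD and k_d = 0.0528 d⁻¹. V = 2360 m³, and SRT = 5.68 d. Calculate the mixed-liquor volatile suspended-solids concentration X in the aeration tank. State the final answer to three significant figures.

X ≈ 4410 mg/L

Solving the biomass balance for X: X = Y Q (S₀−S) θ_c / [V (1+k_d θ_c)] = 0.477 × 2350 × (2130 − 3.63) × 5.68 / [2360 × (1 + 0.0528 × 5.68)] = 4413 mg/L.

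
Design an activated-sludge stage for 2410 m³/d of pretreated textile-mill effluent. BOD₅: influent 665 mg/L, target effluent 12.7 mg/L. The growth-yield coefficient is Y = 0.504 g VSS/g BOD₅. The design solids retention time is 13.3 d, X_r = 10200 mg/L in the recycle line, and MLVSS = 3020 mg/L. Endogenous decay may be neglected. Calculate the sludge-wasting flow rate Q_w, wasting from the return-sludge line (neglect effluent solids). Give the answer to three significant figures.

With k_d = 0 the design equation reduces to V = Y Q (S₀−S) θ_c / X = 0.504 × 2410 × (665 − 12.7) × 13.3 / 3020 = 3489 m³.
θ_c = V·X/(Q_w·X_r) when wasting from the recycle, so Q_w = V·X/(θ_c·X_r) = 3489 × 3020 / (13.3 × 10200) = 77.68 m³/d.

Q_w ≈ 77.7 m³/d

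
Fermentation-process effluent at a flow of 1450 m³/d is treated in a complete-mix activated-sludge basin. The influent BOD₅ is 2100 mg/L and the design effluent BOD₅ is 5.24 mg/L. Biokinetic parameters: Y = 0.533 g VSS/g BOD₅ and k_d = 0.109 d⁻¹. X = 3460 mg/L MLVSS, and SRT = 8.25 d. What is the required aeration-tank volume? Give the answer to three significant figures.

V ≈ 2030 m³

Steady-state biomass mass balance: V·X·(1 + k_d·θ_c) = Y·Q·(S₀ − S)·θ_c, so V = 0.533 × 1450 × (2100 − 5.24) × 8.25 / [3460 × (1 + 0.109 × 8.25)] = 1.34×10^7 / 6571 = 2032 m³.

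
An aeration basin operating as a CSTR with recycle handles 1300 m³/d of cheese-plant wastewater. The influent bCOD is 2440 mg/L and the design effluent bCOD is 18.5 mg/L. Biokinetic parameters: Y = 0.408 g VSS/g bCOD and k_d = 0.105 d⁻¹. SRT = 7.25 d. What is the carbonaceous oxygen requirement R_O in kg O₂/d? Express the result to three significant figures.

R_O ≈ 2110 kg O₂/d

The observed yield is Y_obs = Y/(1 + k_d·θ_c) = 0.408 / (1 + 0.105 × 7.25) = 0.408 / 1.761 = 0.2317 g VSS per g bCOD removed.
Substrate removed = Q·(S₀ − S) = 1300 m³/d × (2440 − 18.5) g/m³ = 3.15×10^6 g/d = 3148 kg/d.
Net sludge production P_X = 0.2317 × 3148 = 729.2 kg VSS/d.
R_O = Q·(S₀ − S) − 1.42·P_X = 3148 − 1.42 × 729.2 = 2112 kg O₂/d.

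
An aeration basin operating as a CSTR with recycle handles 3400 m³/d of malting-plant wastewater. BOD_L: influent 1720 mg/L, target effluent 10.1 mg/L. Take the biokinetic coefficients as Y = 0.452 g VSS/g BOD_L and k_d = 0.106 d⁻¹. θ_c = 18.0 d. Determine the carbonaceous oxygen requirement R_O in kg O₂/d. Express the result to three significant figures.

Y_obs = Y / (1 + k_d θ_c) = 0.452 / (1 + 0.106 × 18.0) = 0.452 / 2.908 = 0.1554.
Substrate removed = Q·(S₀ − S) = 3400 m³/d × (1720 − 10.1) g/m³ = 5.81×10^6 g/d = 5814 kg/d.
Biomass synthesised: P_X = Y_obs × 5814 = 903.6 kg VSS/d.
R_O = Q·(S₀ − S) − 1.42·P_X = 5814 − 1.42 × 903.6 = 4530 kg O₂/d.

R_O ≈ 4530 kg O₂/d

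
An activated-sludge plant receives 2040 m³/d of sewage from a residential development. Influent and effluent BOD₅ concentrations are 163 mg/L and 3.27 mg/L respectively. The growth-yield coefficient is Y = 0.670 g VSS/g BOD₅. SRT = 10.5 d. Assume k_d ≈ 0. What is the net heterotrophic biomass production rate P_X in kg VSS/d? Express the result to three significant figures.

No decay correction is needed, so Y_obs = Y = 0.670.
ΔS = 163 − 3.27 = 159.7 mg/L, so the substrate removal rate is 2040 × 159.7/1000 = 325.8 kg BOD₅/d.
So the net sludge growth is P_X = 0.6700 × 325.8 = 218.3 kg VSS/d.

P_X ≈ 218 kg VSS/d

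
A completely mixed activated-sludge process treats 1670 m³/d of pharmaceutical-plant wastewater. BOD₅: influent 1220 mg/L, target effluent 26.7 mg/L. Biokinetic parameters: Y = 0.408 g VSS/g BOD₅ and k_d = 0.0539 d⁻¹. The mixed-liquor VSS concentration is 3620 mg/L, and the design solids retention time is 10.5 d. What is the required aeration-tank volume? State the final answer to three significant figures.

V ≈ 1510 m³

Steady-state biomass mass balance: V·X·(1 + k_d·θ_c) = Y·Q·(S₀ − S)·θ_c, so V = 0.408 × 1670 × (1220 − 26.7) × 10.5 / [3620 × (1 + 0.0539 × 10.5)] = 8.54×10^6 / 5669 = 1506 m³.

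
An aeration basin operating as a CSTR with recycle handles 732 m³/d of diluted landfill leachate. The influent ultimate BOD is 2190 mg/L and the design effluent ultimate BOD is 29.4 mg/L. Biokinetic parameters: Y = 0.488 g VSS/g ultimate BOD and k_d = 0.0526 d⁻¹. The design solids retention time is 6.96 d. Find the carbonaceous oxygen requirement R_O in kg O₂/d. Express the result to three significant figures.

Correct the yield for decay: Y_obs = Y/(1 + k_d θ_c) = 0.488 / (1 + 0.0526 × 6.96) = 0.488 / 1.366 = 0.3572.
ΔS = 2190 − 29.4 = 2161 mg/L, so the substrate removal rate is 732 × 2161/1000 = 1582 kg ultimate BOD/d.
Biomass synthesised: P_X = Y_obs × 1582 = 565.0 kg VSS/d.
Carbonaceous O₂ demand = substrate oxidised − cell-mass equivalent = 1582 − 1.42 × 565.0 = 779.3 kg O₂/d.

R_O ≈ 779 kg O₂/d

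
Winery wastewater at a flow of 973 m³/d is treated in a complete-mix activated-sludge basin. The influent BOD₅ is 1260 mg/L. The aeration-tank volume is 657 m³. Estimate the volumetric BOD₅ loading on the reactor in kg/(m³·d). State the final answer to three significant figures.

L_v = Q S₀ / V = 973 × 1260 × 10⁻³ / 657.0 = 1.866 kg/(m³·d).

L_v ≈ 1.87 kg BOD₅/(m³·d)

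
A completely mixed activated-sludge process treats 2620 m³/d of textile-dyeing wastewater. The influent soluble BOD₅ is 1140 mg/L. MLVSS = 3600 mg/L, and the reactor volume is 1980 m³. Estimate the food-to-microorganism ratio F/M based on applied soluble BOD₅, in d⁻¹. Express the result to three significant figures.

F/M = applied load / biomass = Q·S₀/(V·X) = 2620 × 1140 / (1980 × 3600) = 0.4190 d⁻¹.

F/M ≈ 0.419 d⁻¹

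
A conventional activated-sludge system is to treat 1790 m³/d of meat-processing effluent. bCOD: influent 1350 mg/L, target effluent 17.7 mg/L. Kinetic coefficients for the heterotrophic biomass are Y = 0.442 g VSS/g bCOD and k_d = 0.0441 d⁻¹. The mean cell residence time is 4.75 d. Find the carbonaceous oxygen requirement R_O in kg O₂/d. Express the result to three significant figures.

Y_obs = Y / (1 + k_d θ_c) = 0.442 / (1 + 0.0441 × 4.75) = 0.442 / 1.209 = 0.3654.
Mass of bCOD removed per day: Q(S₀ − S) = 1790 × 1332 g/m³ = 2385 kg/d.
P_X = Y_obs·Q·(S₀ − S) = 0.3654 × 2385 = 871.5 kg VSS/d.
R_O = Q·ΔS − 1.42 P_X = 2385 − 1238 = 1147 kg O₂/d.

R_O ≈ 1150 kg O₂/d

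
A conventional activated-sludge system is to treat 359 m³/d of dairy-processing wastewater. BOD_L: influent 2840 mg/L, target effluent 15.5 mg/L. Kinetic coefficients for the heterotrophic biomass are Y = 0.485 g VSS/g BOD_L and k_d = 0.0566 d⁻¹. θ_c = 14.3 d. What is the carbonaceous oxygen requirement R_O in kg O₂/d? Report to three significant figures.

R_O ≈ 628 kg O₂/d

The observed yield is Y_obs = Y/(1 + k_d·θ_c) = 0.485 / (1 + 0.0566 × 14.3) = 0.485 / 1.809 = 0.2680 g VSS per g BOD_L removed.
Q·(S₀ − S) = 359 × (2840 − 15.5) × 10⁻³ = 1014 kg/d removed.
P_X = Y_obs·Q·(S₀ − S) = 0.2680 × 1014 = 271.8 kg VSS/d.
Carbonaceous O₂ demand = substrate oxidised − cell-mass equivalent = 1014 − 1.42 × 271.8 = 628.0 kg O₂/d.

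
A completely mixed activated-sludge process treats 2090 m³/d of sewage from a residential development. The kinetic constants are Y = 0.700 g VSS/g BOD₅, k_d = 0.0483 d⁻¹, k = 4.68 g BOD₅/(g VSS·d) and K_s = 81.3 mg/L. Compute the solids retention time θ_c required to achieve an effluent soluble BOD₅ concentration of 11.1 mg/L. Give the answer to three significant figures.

θ_c ≈ 2.90 d

At the target effluent, Y k S/(K_s+S) = 0.700×4.68×11.1/92.40 = 0.3935 d⁻¹.
θ_c = 1/(μ − k_d) = 1/(0.3935 − 0.0483) = 1/0.3452 = 2.896 d.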